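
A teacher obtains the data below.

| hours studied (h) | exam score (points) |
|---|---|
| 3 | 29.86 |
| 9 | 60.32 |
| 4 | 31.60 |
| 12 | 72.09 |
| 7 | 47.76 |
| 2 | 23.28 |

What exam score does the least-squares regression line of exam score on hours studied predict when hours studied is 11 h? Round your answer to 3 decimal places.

n = 6, Σx = 37, Σy = 264.91, Σxy = 2004.82, Σx² = 303
Sxx = Σx² − (Σx)²/n = 303 − 228.166667 = 74.833333
Sxy = Σxy − (Σx)(Σy)/n = 2004.82 − 1633.611667 = 371.208333
b = Sxy/Sxx = 371.208333/74.833333 = 4.960468
a = ȳ − b·x̄ = 44.151667 − 4.960468·6.166667 = 13.562116
ŷ(11) = a + b·11 = 13.562116 + 4.960468·11 = 68.127261

68.127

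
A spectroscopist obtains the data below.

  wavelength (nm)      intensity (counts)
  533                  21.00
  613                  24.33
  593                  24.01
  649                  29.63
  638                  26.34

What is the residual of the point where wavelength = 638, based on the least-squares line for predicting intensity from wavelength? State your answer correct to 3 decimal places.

n = 5, Σx = 3026, Σy = 125.31, Σxy = 76380.01, Σx² = 1839752
Sxx = Σx² − (Σx)²/n = 1839752 − 1831335.2 = 8416.8
Sxy = Σxy − (Σx)(Σy)/n = 76380.01 − 75837.612 = 542.398
b = Sxy/Sxx = 542.398/8416.8 = 0.064442
a = ȳ − b·x̄ = 25.062 − 0.064442·605.2 = -13.938484
ŷ(638) = -13.938484 + 0.064442·638 = 27.175708
residual = y − ŷ = 26.34 − 27.175708 = -0.835708

-0.836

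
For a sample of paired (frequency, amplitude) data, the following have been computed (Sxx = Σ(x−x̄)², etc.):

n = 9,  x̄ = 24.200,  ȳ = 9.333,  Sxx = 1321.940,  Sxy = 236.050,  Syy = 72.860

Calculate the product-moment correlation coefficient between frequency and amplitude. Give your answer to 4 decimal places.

r = Sxy/√(Sxx·Syy) = 236.05/√(96316.5484) = 236.05/310.349075 = 0.760595

0.7606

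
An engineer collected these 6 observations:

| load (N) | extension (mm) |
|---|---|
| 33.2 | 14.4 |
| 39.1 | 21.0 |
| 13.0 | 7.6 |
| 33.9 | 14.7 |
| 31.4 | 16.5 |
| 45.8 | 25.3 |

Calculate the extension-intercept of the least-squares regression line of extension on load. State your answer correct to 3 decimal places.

-0.551

n = 6, Σx = 196.4, Σy = 99.5, Σxy = 3573.15, Σx² = 7032.86
Sxx = Σx² − (Σx)²/n = 7032.86 − 6428.826667 = 604.033333
Sxy = Σxy − (Σx)(Σy)/n = 3573.15 − 3256.966667 = 316.183333
b = Sxy/Sxx = 316.183333/604.033333 = 0.523453
a = ȳ − b·x̄ = 16.583333 − 0.523453·32.733333 = -0.551043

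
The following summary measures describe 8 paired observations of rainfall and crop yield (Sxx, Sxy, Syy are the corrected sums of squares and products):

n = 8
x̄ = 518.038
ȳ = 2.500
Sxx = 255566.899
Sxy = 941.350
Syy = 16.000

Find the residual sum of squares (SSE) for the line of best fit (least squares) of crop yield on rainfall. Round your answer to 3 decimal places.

b = Sxy/Sxx = 941.35/255566.899 = 0.003683
SSE = Syy − b·Sxy = 16 − 0.003683·941.35 = 12.532650

12.533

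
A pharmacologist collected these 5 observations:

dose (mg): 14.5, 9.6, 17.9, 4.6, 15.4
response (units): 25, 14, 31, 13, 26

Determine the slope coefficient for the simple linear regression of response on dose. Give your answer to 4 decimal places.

n = 5, Σx = 62, Σy = 109, Σxy = 1512, Σx² = 881.14
Sxx = Σx² − (Σx)²/n = 881.14 − 768.8 = 112.34
Sxy = Σxy − (Σx)(Σy)/n = 1512 − 1351.6 = 160.4
b = Sxy/Sxx = 160.4/112.34 = 1.427808

1.4278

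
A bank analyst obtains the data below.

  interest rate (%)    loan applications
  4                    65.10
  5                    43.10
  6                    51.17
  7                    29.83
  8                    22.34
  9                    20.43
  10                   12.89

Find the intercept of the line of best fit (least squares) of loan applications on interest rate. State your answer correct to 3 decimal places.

n = 7, Σx = 49, Σy = 244.86, Σxy = 1483.22, Σx² = 371
Sxx = Σx² − (Σx)²/n = 371 − 343 = 28
Sxy = Σxy − (Σx)(Σy)/n = 1483.22 − 1714.02 = -230.8
b = Sxy/Sxx = -230.8/28 = -8.242857
a = ȳ − b·x̄ = 34.98 − (-8.242857)·7 = 92.68

92.680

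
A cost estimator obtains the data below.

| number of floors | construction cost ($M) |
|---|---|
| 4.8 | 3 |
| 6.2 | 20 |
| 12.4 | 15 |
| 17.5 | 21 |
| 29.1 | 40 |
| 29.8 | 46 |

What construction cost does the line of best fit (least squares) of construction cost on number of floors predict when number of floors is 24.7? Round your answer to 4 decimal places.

35.1895

n = 6, Σx = 99.8, Σy = 145, Σxy = 3226.7, Σx² = 2256.34
Sxx = Σx² − (Σx)²/n = 2256.34 − 1660.006667 = 596.333333
Sxy = Σxy − (Σx)(Σy)/n = 3226.7 − 2411.833333 = 814.866667
b = Sxy/Sxx = 814.866667/596.333333 = 1.366462
a = ȳ − b·x̄ = 24.166667 − 1.366462·16.633333 = 1.437854
ŷ(24.7) = a + b·24.7 = 1.437854 + 1.366462·24.7 = 35.189458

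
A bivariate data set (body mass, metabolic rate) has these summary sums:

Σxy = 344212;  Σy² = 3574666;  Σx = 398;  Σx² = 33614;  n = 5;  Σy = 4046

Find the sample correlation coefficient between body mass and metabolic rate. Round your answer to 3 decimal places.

0.919

Sxx = Σx² − (Σx)²/n = 33614 − 31680.8 = 1933.2
Sxy = Σxy − (Σx)(Σy)/n = 344212 − 322061.6 = 22150.4
Syy = Σy² − (Σy)²/n = 3574666 − 3274023.2 = 300642.8
r = Sxy/√(Sxx·Syy) = 22150.4/√(581202660.96) = 22150.4/24108.145117 = 0.918793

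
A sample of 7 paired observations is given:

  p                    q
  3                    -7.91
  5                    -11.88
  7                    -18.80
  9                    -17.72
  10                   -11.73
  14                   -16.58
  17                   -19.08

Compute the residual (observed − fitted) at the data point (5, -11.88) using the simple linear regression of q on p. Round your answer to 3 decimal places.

n = 7, Σx = 65, Σy = -103.7, Σxy = -1047.99, Σx² = 749
Sxx = Σx² − (Σx)²/n = 749 − 603.571429 = 145.428571
Sxy = Σxy − (Σx)(Σy)/n = -1047.99 − (-962.928571) = -85.061429
b = Sxy/Sxx = -85.061429/145.428571 = -0.584902
a = ȳ − b·x̄ = -14.814286 − (-0.584902)·9.285714 = -9.383055
ŷ(5) = -9.383055 + (-0.584902)·5 = -12.307564
residual = y − ŷ = -11.88 − (-12.307564) = 0.427564

0.428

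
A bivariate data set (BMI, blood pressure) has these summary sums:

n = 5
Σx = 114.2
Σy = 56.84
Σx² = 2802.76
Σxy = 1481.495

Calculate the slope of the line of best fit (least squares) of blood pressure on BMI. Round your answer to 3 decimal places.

0.943

Sxx = Σx² − (Σx)²/n = 2802.76 − 2608.328 = 194.432
Sxy = Σxy − (Σx)(Σy)/n = 1481.495 − 1298.2256 = 183.2694
b = Sxy/Sxx = 183.2694/194.432 = 0.942589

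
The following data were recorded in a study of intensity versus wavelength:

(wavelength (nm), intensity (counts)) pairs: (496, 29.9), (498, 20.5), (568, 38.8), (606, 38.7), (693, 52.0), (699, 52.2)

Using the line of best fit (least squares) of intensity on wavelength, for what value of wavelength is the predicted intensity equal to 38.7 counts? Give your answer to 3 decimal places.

593.460

n = 6, Σx = 3560, Σy = 232.1, Σxy = 143053.8, Σx² = 2152730
Sxx = Σx² − (Σx)²/n = 2152730 − 2112266.666667 = 40463.333333
Sxy = Σxy − (Σx)(Σy)/n = 143053.8 − 137712.666667 = 5341.133333
b = Sxy/Sxx = 5341.133333/40463.333333 = 0.131999
a = ȳ − b·x̄ = 38.683333 − 0.131999·593.333333 = -39.636276
Set a + b·x = 38.7: x = (38.7 − (-39.636276)) / 0.131999 = 593.459597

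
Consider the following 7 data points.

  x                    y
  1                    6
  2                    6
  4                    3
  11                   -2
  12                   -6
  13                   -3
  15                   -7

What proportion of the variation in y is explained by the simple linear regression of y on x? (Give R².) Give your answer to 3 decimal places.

0.946

n = 7, Σx = 58, Σy = -3, Σxy = -208, Σx² = 680, Σy² = 179
Sxx = Σx² − (Σx)²/n = 680 − 480.571429 = 199.428571
Sxy = Σxy − (Σx)(Σy)/n = -208 − (-24.857143) = -183.142857
Syy = Σy² − (Σy)²/n = 179 − 1.285714 = 177.714286
R² = Sxy²/(Sxx·Syy) = (-183.142857)²/(199.428571·177.714286) = 0.946390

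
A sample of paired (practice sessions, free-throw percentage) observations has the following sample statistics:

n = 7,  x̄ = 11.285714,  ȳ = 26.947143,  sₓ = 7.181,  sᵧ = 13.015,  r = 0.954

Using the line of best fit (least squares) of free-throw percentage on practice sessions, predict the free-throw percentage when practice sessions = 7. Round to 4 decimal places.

19.5369

b = r · sᵧ/sₓ = 0.954 · 13.015/7.181 = 1.729050
a = ȳ − b·x̄ = 26.947143 − 1.729050·11.285714 = 7.433576
ŷ(7) = a + b·7 = 7.433576 + 1.729050·7 = 19.536928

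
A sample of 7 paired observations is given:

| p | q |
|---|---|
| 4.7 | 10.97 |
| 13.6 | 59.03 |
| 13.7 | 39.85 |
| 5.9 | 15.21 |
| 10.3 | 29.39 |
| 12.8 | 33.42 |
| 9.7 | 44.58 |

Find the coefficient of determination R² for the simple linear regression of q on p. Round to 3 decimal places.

0.700

n = 7, Σx = 70.7, Σy = 232.45, Σxy = 2652.97, Σx² = 793.57, Σy² = 9392.2933
Sxx = Σx² − (Σx)²/n = 793.57 − 714.07 = 79.5
Sxy = Σxy − (Σx)(Σy)/n = 2652.97 − 2347.745 = 305.225
Syy = Σy² − (Σy)²/n = 9392.2933 − 7719.000357 = 1673.292943
R² = Sxy²/(Sxx·Syy) = (305.225)²/(79.5·1673.292943) = 0.700327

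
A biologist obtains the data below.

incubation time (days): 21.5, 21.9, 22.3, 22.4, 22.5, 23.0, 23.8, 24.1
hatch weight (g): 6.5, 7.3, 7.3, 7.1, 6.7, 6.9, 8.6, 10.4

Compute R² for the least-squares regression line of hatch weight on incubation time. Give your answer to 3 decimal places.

n = 8, Σx = 181.5, Σy = 60.8, Σxy = 1386.22, Σx² = 4123.41, Σy² = 473.86
Sxx = Σx² − (Σx)²/n = 4123.41 − 4117.78125 = 5.62875
Sxy = Σxy − (Σx)(Σy)/n = 1386.22 − 1379.4 = 6.82
Syy = Σy² − (Σy)²/n = 473.86 − 462.08 = 11.78
R² = Sxy²/(Sxx·Syy) = (6.82)²/(5.62875·11.78) = 0.701474

0.701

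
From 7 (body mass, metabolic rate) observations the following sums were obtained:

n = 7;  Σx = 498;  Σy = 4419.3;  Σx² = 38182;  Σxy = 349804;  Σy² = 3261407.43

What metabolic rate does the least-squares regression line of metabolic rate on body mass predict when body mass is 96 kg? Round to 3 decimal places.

950.997

Sxx = Σx² − (Σx)²/n = 38182 − 35429.142857 = 2752.857143
Sxy = Σxy − (Σx)(Σy)/n = 349804 − 314401.628571 = 35402.371429
b = Sxy/Sxx = 35402.371429/2752.857143 = 12.860228
a = ȳ − b·x̄ = 631.328571 − 12.860228·71.142857 = -283.584816
ŷ(96) = a + b·96 = -283.584816 + 12.860228·96 = 950.997104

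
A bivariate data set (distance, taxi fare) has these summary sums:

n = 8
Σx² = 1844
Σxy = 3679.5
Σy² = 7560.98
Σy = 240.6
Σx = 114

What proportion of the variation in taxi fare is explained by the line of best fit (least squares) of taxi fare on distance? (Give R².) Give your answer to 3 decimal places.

Sxx = Σx² − (Σx)²/n = 1844 − 1624.5 = 219.5
Sxy = Σxy − (Σx)(Σy)/n = 3679.5 − 3428.55 = 250.95
Syy = Σy² − (Σy)²/n = 7560.98 − 7236.045 = 324.935
R² = Sxy²/(Sxx·Syy) = (250.95)²/(219.5·324.935) = 0.882965

0.883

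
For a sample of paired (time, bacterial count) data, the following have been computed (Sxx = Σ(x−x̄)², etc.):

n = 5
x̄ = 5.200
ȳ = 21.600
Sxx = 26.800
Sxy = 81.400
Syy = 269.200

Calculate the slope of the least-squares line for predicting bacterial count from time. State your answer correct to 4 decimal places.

3.0373

b = Sxy/Sxx = 81.4/26.8 = 3.037313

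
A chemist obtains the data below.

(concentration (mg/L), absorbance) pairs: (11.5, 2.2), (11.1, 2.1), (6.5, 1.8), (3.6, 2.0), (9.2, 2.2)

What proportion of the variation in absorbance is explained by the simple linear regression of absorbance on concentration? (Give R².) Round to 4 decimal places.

n = 5, Σx = 41.9, Σy = 10.3, Σxy = 87.75, Σx² = 395.31, Σy² = 21.33
Sxx = Σx² − (Σx)²/n = 395.31 − 351.122 = 44.188
Sxy = Σxy − (Σx)(Σy)/n = 87.75 − 86.314 = 1.436
Syy = Σy² − (Σy)²/n = 21.33 − 21.218 = 0.112
R² = Sxy²/(Sxx·Syy) = (1.436)²/(44.188·0.112) = 0.416665

0.4167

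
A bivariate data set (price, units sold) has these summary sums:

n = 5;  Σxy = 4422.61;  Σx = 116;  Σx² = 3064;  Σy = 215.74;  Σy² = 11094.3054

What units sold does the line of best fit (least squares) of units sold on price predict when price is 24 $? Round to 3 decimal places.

Sxx = Σx² − (Σx)²/n = 3064 − 2691.2 = 372.8
Sxy = Σxy − (Σx)(Σy)/n = 4422.61 − 5005.168 = -582.558
b = Sxy/Sxx = -582.558/372.8 = -1.562656
a = ȳ − b·x̄ = 43.148 − (-1.562656)·23.2 = 79.401609
ŷ(24) = a + b·24 = 79.401609 + (-1.562656)·24 = 41.897876

41.898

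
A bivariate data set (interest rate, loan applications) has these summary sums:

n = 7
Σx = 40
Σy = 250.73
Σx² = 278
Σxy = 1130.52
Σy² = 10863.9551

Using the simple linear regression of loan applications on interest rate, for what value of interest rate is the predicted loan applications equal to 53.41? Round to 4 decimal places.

Sxx = Σx² − (Σx)²/n = 278 − 228.571429 = 49.428571
Sxy = Σxy − (Σx)(Σy)/n = 1130.52 − 1432.742857 = -302.222857
b = Sxy/Sxx = -302.222857/49.428571 = -6.114335
a = ȳ − b·x̄ = 35.818571 − (-6.114335)·5.714286 = 70.757630
Set a + b·x = 53.41: x = (53.41 − 70.757630) / (-6.114335) = 2.837206

2.8372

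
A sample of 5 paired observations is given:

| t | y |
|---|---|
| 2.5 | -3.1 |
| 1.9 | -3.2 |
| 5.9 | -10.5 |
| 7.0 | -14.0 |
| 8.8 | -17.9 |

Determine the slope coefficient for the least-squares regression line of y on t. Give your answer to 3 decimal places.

n = 5, Σx = 26.1, Σy = -48.7, Σxy = -331.3, Σx² = 171.11
Sxx = Σx² − (Σx)²/n = 171.11 − 136.242 = 34.868
Sxy = Σxy − (Σx)(Σy)/n = -331.3 − (-254.214) = -77.086
b = Sxy/Sxx = -77.086/34.868 = -2.210795

-2.211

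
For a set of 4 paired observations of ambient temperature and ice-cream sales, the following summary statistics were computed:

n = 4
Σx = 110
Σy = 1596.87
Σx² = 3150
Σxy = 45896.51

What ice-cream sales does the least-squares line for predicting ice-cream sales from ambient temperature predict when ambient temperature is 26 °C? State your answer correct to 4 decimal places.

Sxx = Σx² − (Σx)²/n = 3150 − 3025 = 125
Sxy = Σxy − (Σx)(Σy)/n = 45896.51 − 43913.925 = 1982.585
b = Sxy/Sxx = 1982.585/125 = 15.86068
a = ȳ − b·x̄ = 399.2175 − 15.86068·27.5 = -36.9512
ŷ(26) = a + b·26 = -36.9512 + 15.86068·26 = 375.42648

375.4265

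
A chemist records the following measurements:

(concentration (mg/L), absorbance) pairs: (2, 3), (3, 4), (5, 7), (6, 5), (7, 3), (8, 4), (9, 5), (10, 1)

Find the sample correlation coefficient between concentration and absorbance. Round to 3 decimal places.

n = 8, Σx = 50, Σy = 32, Σxy = 191, Σx² = 368, Σy² = 150
Sxx = Σx² − (Σx)²/n = 368 − 312.5 = 55.5
Sxy = Σxy − (Σx)(Σy)/n = 191 − 200 = -9
Syy = Σy² − (Σy)²/n = 150 − 128 = 22
r = Sxy/√(Sxx·Syy) = -9/√(1221) = -9/34.942810 = -0.257564

-0.258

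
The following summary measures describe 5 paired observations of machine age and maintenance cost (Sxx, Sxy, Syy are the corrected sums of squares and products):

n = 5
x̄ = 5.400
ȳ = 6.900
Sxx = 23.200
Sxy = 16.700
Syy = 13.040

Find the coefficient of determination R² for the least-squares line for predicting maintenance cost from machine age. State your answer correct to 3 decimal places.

0.922

R² = Sxy²/(Sxx·Syy) = (16.7)²/(23.2·13.04) = 0.921865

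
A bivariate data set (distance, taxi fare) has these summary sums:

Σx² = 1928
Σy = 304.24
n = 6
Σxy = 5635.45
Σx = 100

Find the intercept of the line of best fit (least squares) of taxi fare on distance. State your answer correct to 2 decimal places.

14.69

Sxx = Σx² − (Σx)²/n = 1928 − 1666.666667 = 261.333333
Sxy = Σxy − (Σx)(Σy)/n = 5635.45 − 5070.666667 = 564.783333
b = Sxy/Sxx = 564.783333/261.333333 = 2.161161
a = ȳ − b·x̄ = 50.706667 − 2.161161·16.666667 = 14.687321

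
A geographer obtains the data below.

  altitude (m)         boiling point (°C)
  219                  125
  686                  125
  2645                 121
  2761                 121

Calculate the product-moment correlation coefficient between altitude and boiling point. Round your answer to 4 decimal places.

n = 4, Σx = 6311, Σy = 492, Σxy = 767251, Σx² = 15137703, Σy² = 60532
Sxx = Σx² − (Σx)²/n = 15137703 − 9957180.25 = 5180522.75
Sxy = Σxy − (Σx)(Σy)/n = 767251 − 776253 = -9002
Syy = Σy² − (Σy)²/n = 60532 − 60516 = 16
r = Sxy/√(Sxx·Syy) = -9002/√(82888364) = -9002/9104.304696 = -0.988763

-0.9888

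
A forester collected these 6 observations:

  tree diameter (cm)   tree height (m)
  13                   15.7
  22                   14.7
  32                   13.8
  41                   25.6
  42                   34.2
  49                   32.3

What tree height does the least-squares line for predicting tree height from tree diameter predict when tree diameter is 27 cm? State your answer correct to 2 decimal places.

n = 6, Σx = 199, Σy = 136.3, Σxy = 5037.8, Σx² = 7523
Sxx = Σx² − (Σx)²/n = 7523 − 6600.166667 = 922.833333
Sxy = Σxy − (Σx)(Σy)/n = 5037.8 − 4520.616667 = 517.183333
b = Sxy/Sxx = 517.183333/922.833333 = 0.560430
a = ȳ − b·x̄ = 22.716667 − 0.560430·33.166667 = 4.129077
ŷ(27) = a + b·27 = 4.129077 + 0.560430·27 = 19.260683

19.26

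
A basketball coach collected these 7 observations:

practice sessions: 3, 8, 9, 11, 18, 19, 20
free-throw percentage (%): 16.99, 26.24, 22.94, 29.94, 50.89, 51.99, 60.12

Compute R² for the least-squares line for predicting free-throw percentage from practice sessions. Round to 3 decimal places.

n = 7, Σx = 88, Σy = 259.11, Σxy = 3902.92, Σx² = 1360, Σy² = 11307.0115
Sxx = Σx² − (Σx)²/n = 1360 − 1106.285714 = 253.714286
Sxy = Σxy − (Σx)(Σy)/n = 3902.92 − 3257.382857 = 645.537143
Syy = Σy² − (Σy)²/n = 11307.0115 − 9591.141729 = 1715.869771
R² = Sxy²/(Sxx·Syy) = (645.537143)²/(253.714286·1715.869771) = 0.957223

0.957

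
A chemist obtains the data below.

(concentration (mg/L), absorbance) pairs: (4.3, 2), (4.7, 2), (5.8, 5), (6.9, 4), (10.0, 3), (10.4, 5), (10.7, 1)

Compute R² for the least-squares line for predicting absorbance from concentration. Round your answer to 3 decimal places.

0.003

n = 7, Σx = 52.8, Σy = 22, Σxy = 167.3, Σx² = 444.48, Σy² = 84
Sxx = Σx² − (Σx)²/n = 444.48 − 398.262857 = 46.217143
Sxy = Σxy − (Σx)(Σy)/n = 167.3 − 165.942857 = 1.357143
Syy = Σy² − (Σy)²/n = 84 − 69.142857 = 14.857143
R² = Sxy²/(Sxx·Syy) = (1.357143)²/(46.217143·14.857143) = 0.002682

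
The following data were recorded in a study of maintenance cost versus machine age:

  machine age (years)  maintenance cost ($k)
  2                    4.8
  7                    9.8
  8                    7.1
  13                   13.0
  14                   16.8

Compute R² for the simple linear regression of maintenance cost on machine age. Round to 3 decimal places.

0.864

n = 5, Σx = 44, Σy = 51.5, Σxy = 539.2, Σx² = 482, Σy² = 620.73
Sxx = Σx² − (Σx)²/n = 482 − 387.2 = 94.8
Sxy = Σxy − (Σx)(Σy)/n = 539.2 − 453.2 = 86
Syy = Σy² − (Σy)²/n = 620.73 − 530.45 = 90.28
R² = Sxy²/(Sxx·Syy) = (86)²/(94.8·90.28) = 0.864166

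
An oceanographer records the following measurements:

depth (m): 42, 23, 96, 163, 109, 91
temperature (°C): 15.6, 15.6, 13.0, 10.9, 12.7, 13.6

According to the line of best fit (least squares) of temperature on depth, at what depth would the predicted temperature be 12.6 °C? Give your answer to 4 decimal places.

n = 6, Σx = 524, Σy = 81.4, Σxy = 6660.6, Σx² = 58240
Sxx = Σx² − (Σx)²/n = 58240 − 45762.666667 = 12477.333333
Sxy = Σxy − (Σx)(Σy)/n = 6660.6 − 7108.933333 = -448.333333
b = Sxy/Sxx = -448.333333/12477.333333 = -0.035932
a = ȳ − b·x̄ = 13.566667 − (-0.035932)·87.333333 = 16.704713
Set a + b·x = 12.6: x = (12.6 − 16.704713) / (-0.035932) = 114.236134

114.2361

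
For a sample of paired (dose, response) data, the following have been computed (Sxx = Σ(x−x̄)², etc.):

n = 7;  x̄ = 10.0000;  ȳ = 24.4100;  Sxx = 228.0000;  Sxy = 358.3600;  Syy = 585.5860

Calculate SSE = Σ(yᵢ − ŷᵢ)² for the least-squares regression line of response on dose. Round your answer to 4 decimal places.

22.3321

b = Sxy/Sxx = 358.36/228 = 1.571754
SSE = Syy − b·Sxy = 585.586 − 1.571754·358.36 = 22.332098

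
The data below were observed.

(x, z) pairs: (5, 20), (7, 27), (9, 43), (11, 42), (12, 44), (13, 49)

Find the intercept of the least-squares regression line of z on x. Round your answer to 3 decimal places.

4.400

n = 6, Σx = 57, Σy = 225, Σxy = 2303, Σx² = 589
Sxx = Σx² − (Σx)²/n = 589 − 541.5 = 47.5
Sxy = Σxy − (Σx)(Σy)/n = 2303 − 2137.5 = 165.5
b = Sxy/Sxx = 165.5/47.5 = 3.484211
a = ȳ − b·x̄ = 37.5 − 3.484211·9.5 = 4.4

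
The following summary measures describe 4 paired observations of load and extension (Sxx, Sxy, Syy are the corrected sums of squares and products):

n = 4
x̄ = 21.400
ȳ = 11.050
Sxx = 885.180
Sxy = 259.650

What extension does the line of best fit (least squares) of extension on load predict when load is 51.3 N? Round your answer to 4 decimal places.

19.8206

b = Sxy/Sxx = 259.65/885.18 = 0.293330
a = ȳ − b·x̄ = 11.05 − 0.293330·21.4 = 4.772734
ŷ(51.3) = a + b·51.3 = 4.772734 + 0.293330·51.3 = 19.820572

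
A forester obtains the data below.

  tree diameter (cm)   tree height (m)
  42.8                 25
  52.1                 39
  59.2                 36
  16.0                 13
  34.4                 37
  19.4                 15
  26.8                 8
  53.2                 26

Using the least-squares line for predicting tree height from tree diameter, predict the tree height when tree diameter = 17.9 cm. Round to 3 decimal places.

13.675

n = 8, Σx = 303.9, Σy = 199, Σxy = 8602.5, Σx² = 13415.09
Sxx = Σx² − (Σx)²/n = 13415.09 − 11544.40125 = 1870.68875
Sxy = Σxy − (Σx)(Σy)/n = 8602.5 − 7559.5125 = 1042.9875
b = Sxy/Sxx = 1042.9875/1870.68875 = 0.557542
a = ȳ − b·x̄ = 24.875 − 0.557542·37.9875 = 3.695374
ŷ(17.9) = a + b·17.9 = 3.695374 + 0.557542·17.9 = 13.675376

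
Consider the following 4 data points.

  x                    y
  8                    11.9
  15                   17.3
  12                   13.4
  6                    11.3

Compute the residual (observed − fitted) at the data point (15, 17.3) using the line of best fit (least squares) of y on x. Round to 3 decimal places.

n = 4, Σx = 41, Σy = 53.9, Σxy = 583.3, Σx² = 469
Sxx = Σx² − (Σx)²/n = 469 − 420.25 = 48.75
Sxy = Σxy − (Σx)(Σy)/n = 583.3 − 552.475 = 30.825
b = Sxy/Sxx = 30.825/48.75 = 0.632308
a = ȳ − b·x̄ = 13.475 − 0.632308·10.25 = 6.993846
ŷ(15) = 6.993846 + 0.632308·15 = 16.478462
residual = y − ŷ = 17.3 − 16.478462 = 0.821538

0.822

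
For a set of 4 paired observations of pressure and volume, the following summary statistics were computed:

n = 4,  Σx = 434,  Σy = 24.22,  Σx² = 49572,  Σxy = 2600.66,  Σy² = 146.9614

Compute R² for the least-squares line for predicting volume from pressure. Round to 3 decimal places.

Sxx = Σx² − (Σx)²/n = 49572 − 47089 = 2483
Sxy = Σxy − (Σx)(Σy)/n = 2600.66 − 2627.87 = -27.21
Syy = Σy² − (Σy)²/n = 146.9614 − 146.6521 = 0.3093
R² = Sxy²/(Sxx·Syy) = (-27.21)²/(2483·0.3093) = 0.964052

0.964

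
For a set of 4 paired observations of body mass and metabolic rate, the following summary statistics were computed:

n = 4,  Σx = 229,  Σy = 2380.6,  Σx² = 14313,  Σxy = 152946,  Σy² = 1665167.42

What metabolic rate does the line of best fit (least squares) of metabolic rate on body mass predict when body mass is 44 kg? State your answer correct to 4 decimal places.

Sxx = Σx² − (Σx)²/n = 14313 − 13110.25 = 1202.75
Sxy = Σxy − (Σx)(Σy)/n = 152946 − 136289.35 = 16656.65
b = Sxy/Sxx = 16656.65/1202.75 = 13.848805
a = ȳ − b·x̄ = 595.15 − 13.848805·57.25 = -197.694076
ŷ(44) = a + b·44 = -197.694076 + 13.848805·44 = 411.653336

411.6533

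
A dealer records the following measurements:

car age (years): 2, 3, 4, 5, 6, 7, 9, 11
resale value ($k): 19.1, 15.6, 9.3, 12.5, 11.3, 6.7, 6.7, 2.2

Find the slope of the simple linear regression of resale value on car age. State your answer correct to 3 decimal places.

-1.635

n = 8, Σx = 47, Σy = 83.4, Σxy = 383.9, Σx² = 341
Sxx = Σx² − (Σx)²/n = 341 − 276.125 = 64.875
Sxy = Σxy − (Σx)(Σy)/n = 383.9 − 489.975 = -106.075
b = Sxy/Sxx = -106.075/64.875 = -1.635067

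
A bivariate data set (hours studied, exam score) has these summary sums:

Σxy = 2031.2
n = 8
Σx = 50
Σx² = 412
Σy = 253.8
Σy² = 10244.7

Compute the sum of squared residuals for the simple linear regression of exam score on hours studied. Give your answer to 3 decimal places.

203.141

Sxx = Σx² − (Σx)²/n = 412 − 312.5 = 99.5
Sxy = Σxy − (Σx)(Σy)/n = 2031.2 − 1586.25 = 444.95
Syy = Σy² − (Σy)²/n = 10244.7 − 8051.805 = 2192.895
b = Sxy/Sxx = 444.95/99.5 = 4.471859
SSE = Syy − b·Sxy = 2192.895 − 4.471859·444.95 = 203.141206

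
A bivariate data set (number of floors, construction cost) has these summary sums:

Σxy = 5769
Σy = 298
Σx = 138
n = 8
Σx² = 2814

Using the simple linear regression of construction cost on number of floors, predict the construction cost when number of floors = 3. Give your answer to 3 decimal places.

Sxx = Σx² − (Σx)²/n = 2814 − 2380.5 = 433.5
Sxy = Σxy − (Σx)(Σy)/n = 5769 − 5140.5 = 628.5
b = Sxy/Sxx = 628.5/433.5 = 1.449827
a = ȳ − b·x̄ = 37.25 − 1.449827·17.25 = 12.240484
ŷ(3) = a + b·3 = 12.240484 + 1.449827·3 = 16.589965

16.590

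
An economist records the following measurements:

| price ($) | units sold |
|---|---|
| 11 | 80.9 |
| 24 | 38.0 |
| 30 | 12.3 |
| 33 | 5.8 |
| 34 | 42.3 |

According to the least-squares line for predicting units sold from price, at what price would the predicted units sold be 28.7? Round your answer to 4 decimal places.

n = 5, Σx = 132, Σy = 179.3, Σxy = 3800.5, Σx² = 3842
Sxx = Σx² − (Σx)²/n = 3842 − 3484.8 = 357.2
Sxy = Σxy − (Σx)(Σy)/n = 3800.5 − 4733.52 = -933.02
b = Sxy/Sxx = -933.02/357.2 = -2.612038
a = ȳ − b·x̄ = 35.86 − (-2.612038)·26.4 = 104.817805
Set a + b·x = 28.7: x = (28.7 − 104.817805) / (-2.612038) = 29.141155

29.1412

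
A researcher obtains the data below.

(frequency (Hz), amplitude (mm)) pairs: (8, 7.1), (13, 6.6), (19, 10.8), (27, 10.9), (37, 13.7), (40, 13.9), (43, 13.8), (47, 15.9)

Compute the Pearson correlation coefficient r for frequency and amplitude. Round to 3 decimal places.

n = 8, Σx = 234, Σy = 92.7, Σxy = 3045.7, Σx² = 8350, Σy² = 1153.57
Sxx = Σx² − (Σx)²/n = 8350 − 6844.5 = 1505.5
Sxy = Σxy − (Σx)(Σy)/n = 3045.7 − 2711.475 = 334.225
Syy = Σy² − (Σy)²/n = 1153.57 − 1074.16125 = 79.40875
r = Sxy/√(Sxx·Syy) = 334.225/√(119549.873125) = 334.225/345.759849 = 0.966639

0.967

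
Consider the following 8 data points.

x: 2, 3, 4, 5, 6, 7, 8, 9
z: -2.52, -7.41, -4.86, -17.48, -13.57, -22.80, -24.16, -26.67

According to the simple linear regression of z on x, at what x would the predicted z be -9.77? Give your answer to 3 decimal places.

n = 8, Σx = 44, Σy = -119.47, Σxy = -808.44, Σx² = 284
Sxx = Σx² − (Σx)²/n = 284 − 242 = 42
Sxy = Σxy − (Σx)(Σy)/n = -808.44 − (-657.085) = -151.355
b = Sxy/Sxx = -151.355/42 = -3.603690
a = ȳ − b·x̄ = -14.93375 − (-3.603690)·5.5 = 4.886548
Set a + b·x = -9.77: x = (-9.77 − 4.886548) / (-3.603690) = 4.067094

4.067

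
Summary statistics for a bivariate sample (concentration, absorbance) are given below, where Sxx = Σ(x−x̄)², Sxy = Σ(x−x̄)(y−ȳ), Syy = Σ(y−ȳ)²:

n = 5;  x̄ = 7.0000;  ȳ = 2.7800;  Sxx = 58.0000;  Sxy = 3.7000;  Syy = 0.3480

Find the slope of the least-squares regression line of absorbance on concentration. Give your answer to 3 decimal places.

0.064

b = Sxy/Sxx = 3.7/58 = 0.063793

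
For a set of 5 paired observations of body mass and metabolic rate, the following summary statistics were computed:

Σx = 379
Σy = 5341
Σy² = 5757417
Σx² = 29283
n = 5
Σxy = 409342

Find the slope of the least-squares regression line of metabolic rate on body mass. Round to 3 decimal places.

Sxx = Σx² − (Σx)²/n = 29283 − 28728.2 = 554.8
Sxy = Σxy − (Σx)(Σy)/n = 409342 − 404847.8 = 4494.2
b = Sxy/Sxx = 4494.2/554.8 = 8.100577

8.101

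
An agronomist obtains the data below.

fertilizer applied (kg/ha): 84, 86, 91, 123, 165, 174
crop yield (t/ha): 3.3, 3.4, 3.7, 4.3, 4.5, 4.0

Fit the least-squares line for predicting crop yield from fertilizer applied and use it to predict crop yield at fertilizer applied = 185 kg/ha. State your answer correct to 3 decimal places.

n = 6, Σx = 723, Σy = 23.2, Σxy = 2873.7, Σx² = 95363
Sxx = Σx² − (Σx)²/n = 95363 − 87121.5 = 8241.5
Sxy = Σxy − (Σx)(Σy)/n = 2873.7 − 2795.6 = 78.1
b = Sxy/Sxx = 78.1/8241.5 = 0.009476
a = ȳ − b·x̄ = 3.866667 − 0.009476·120.5 = 2.724757
ŷ(185) = a + b·185 = 2.724757 + 0.009476·185 = 4.477896

4.478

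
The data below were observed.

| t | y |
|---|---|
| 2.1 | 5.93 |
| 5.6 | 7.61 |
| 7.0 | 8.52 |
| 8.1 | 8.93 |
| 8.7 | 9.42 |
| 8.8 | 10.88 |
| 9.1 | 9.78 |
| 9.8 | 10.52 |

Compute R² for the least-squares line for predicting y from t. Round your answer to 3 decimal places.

0.909

n = 8, Σx = 59.2, Σy = 71.59, Σxy = 556.834, Σx² = 482.36, Σy² = 658.8419
Sxx = Σx² − (Σx)²/n = 482.36 − 438.08 = 44.28
Sxy = Σxy − (Σx)(Σy)/n = 556.834 − 529.766 = 27.068
Syy = Σy² − (Σy)²/n = 658.8419 − 640.641012 = 18.200888
R² = Sxy²/(Sxx·Syy) = (27.068)²/(44.28·18.200888) = 0.909101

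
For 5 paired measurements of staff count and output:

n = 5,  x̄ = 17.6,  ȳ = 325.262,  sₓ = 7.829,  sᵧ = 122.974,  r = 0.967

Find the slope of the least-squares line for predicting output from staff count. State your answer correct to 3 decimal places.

15.189

b = r · sᵧ/sₓ = 0.967 · 122.974/7.829 = 15.189150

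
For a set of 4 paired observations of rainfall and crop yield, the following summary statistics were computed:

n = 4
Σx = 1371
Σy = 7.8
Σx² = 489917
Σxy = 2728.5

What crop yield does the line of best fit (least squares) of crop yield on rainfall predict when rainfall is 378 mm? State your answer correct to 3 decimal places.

2.047

Sxx = Σx² − (Σx)²/n = 489917 − 469910.25 = 20006.75
Sxy = Σxy − (Σx)(Σy)/n = 2728.5 − 2673.45 = 55.05
b = Sxy/Sxx = 55.05/20006.75 = 0.002752
a = ȳ − b·x̄ = 1.95 − 0.002752·342.75 = 1.006899
ŷ(378) = a + b·378 = 1.006899 + 0.002752·378 = 2.046993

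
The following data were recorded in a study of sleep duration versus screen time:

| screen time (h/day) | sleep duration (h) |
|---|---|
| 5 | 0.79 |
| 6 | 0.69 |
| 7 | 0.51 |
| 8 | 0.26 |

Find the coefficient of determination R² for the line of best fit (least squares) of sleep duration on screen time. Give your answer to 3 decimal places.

n = 4, Σx = 26, Σy = 2.25, Σxy = 13.74, Σx² = 174, Σy² = 1.4279
Sxx = Σx² − (Σx)²/n = 174 − 169 = 5
Sxy = Σxy − (Σx)(Σy)/n = 13.74 − 14.625 = -0.885
Syy = Σy² − (Σy)²/n = 1.4279 − 1.265625 = 0.162275
R² = Sxy²/(Sxx·Syy) = (-0.885)²/(5·0.162275) = 0.965306

0.965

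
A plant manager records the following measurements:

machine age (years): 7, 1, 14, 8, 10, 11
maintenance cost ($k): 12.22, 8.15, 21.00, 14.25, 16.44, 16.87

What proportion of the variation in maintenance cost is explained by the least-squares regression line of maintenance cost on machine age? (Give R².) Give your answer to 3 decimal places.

n = 6, Σx = 51, Σy = 88.93, Σxy = 851.66, Σx² = 531, Σy² = 1414.6839
Sxx = Σx² − (Σx)²/n = 531 − 433.5 = 97.5
Sxy = Σxy − (Σx)(Σy)/n = 851.66 − 755.905 = 95.755
Syy = Σy² − (Σy)²/n = 1414.6839 − 1318.090817 = 96.593083
R² = Sxy²/(Sxx·Syy) = (95.755)²/(97.5·96.593083) = 0.973581

0.974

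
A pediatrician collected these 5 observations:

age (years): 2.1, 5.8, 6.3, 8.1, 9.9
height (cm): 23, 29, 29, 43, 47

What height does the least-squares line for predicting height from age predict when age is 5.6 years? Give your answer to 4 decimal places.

31.4432

n = 5, Σx = 32.2, Σy = 171, Σxy = 1212.8, Σx² = 241.36
Sxx = Σx² − (Σx)²/n = 241.36 − 207.368 = 33.992
Sxy = Σxy − (Σx)(Σy)/n = 1212.8 − 1101.24 = 111.56
b = Sxy/Sxx = 111.56/33.992 = 3.281949
a = ȳ − b·x̄ = 34.2 − 3.281949·6.44 = 13.064250
ŷ(5.6) = a + b·5.6 = 13.064250 + 3.281949·5.6 = 31.443163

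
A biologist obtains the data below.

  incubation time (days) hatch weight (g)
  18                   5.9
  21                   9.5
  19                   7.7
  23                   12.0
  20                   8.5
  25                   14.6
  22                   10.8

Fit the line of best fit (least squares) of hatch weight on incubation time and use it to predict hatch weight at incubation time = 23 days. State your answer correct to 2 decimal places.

n = 7, Σx = 148, Σy = 69, Σxy = 1500.6, Σx² = 3164
Sxx = Σx² − (Σx)²/n = 3164 − 3129.142857 = 34.857143
Sxy = Σxy − (Σx)(Σy)/n = 1500.6 − 1458.857143 = 41.742857
b = Sxy/Sxx = 41.742857/34.857143 = 1.197541
a = ȳ − b·x̄ = 9.857143 − 1.197541·21.142857 = -15.462295
ŷ(23) = a + b·23 = -15.462295 + 1.197541·23 = 12.081148

12.08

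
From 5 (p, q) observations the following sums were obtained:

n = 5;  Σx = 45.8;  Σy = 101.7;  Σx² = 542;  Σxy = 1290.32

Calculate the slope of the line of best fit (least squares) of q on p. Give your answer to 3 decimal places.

Sxx = Σx² − (Σx)²/n = 542 − 419.528 = 122.472
Sxy = Σxy − (Σx)(Σy)/n = 1290.32 − 931.572 = 358.748
b = Sxy/Sxx = 358.748/122.472 = 2.929225

2.929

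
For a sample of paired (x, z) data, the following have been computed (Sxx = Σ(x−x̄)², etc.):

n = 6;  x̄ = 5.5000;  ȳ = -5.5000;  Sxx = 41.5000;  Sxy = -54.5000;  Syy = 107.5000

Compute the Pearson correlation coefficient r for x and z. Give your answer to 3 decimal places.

r = Sxy/√(Sxx·Syy) = -54.5/√(4461.25) = -54.5/66.792589 = -0.815959

-0.816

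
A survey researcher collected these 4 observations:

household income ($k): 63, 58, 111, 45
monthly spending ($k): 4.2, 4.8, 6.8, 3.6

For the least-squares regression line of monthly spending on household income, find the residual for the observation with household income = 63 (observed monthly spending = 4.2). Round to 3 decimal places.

n = 4, Σx = 277, Σy = 19.4, Σxy = 1459.8, Σx² = 21679
Sxx = Σx² − (Σx)²/n = 21679 − 19182.25 = 2496.75
Sxy = Σxy − (Σx)(Σy)/n = 1459.8 − 1343.45 = 116.35
b = Sxy/Sxx = 116.35/2496.75 = 0.046601
a = ȳ − b·x̄ = 4.85 − 0.046601·69.25 = 1.622910
ŷ(63) = 1.622910 + 0.046601·63 = 4.558746
residual = y − ŷ = 4.2 − 4.558746 = -0.358746

-0.359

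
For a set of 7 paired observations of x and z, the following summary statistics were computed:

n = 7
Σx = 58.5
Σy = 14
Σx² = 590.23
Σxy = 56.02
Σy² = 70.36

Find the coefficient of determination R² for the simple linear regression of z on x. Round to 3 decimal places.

0.866

Sxx = Σx² − (Σx)²/n = 590.23 − 488.892857 = 101.337143
Sxy = Σxy − (Σx)(Σy)/n = 56.02 − 117 = -60.98
Syy = Σy² − (Σy)²/n = 70.36 − 28 = 42.36
R² = Sxy²/(Sxx·Syy) = (-60.98)²/(101.337143·42.36) = 0.866264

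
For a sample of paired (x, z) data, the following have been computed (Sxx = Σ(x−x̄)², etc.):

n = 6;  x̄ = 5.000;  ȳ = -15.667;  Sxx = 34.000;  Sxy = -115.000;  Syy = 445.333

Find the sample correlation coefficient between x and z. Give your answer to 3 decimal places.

r = Sxy/√(Sxx·Syy) = -115/√(15141.322) = -115/123.050079 = -0.934579

-0.935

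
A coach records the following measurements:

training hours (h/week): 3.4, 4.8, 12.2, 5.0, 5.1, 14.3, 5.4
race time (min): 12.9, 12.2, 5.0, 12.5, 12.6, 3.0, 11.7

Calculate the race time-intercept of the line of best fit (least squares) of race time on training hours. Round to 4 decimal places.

16.9534

n = 7, Σx = 50.2, Σy = 69.9, Σxy = 396.26, Σx² = 468.1
Sxx = Σx² − (Σx)²/n = 468.1 − 360.005714 = 108.094286
Sxy = Σxy − (Σx)(Σy)/n = 396.26 − 501.282857 = -105.022857
b = Sxy/Sxx = -105.022857/108.094286 = -0.971586
a = ȳ − b·x̄ = 9.985714 − (-0.971586)·7.171429 = 16.953371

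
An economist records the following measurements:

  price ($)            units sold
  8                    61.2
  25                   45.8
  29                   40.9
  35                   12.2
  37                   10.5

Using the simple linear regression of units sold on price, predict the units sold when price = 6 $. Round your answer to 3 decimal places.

70.656

n = 5, Σx = 134, Σy = 170.6, Σxy = 3636.2, Σx² = 4124
Sxx = Σx² − (Σx)²/n = 4124 − 3591.2 = 532.8
Sxy = Σxy − (Σx)(Σy)/n = 3636.2 − 4572.08 = -935.88
b = Sxy/Sxx = -935.88/532.8 = -1.756532
a = ȳ − b·x̄ = 34.12 − (-1.756532)·26.8 = 81.195045
ŷ(6) = a + b·6 = 81.195045 + (-1.756532)·6 = 70.655856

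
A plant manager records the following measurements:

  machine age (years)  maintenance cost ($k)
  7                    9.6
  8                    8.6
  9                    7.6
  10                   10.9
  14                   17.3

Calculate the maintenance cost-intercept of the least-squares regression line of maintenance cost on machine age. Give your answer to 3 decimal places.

-1.430

n = 5, Σx = 48, Σy = 54, Σxy = 555.6, Σx² = 490
Sxx = Σx² − (Σx)²/n = 490 − 460.8 = 29.2
Sxy = Σxy − (Σx)(Σy)/n = 555.6 − 518.4 = 37.2
b = Sxy/Sxx = 37.2/29.2 = 1.273973
a = ȳ − b·x̄ = 10.8 − 1.273973·9.6 = -1.430137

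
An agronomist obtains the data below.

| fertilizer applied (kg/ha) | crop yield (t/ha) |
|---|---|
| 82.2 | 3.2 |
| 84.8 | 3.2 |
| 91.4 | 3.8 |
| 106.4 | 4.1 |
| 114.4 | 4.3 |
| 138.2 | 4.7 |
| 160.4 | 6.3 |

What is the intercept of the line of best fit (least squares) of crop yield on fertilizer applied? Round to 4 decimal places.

n = 7, Σx = 777.8, Σy = 29.6, Σxy = 3469.94, Σx² = 91537.56
Sxx = Σx² − (Σx)²/n = 91537.56 − 86424.691429 = 5112.868571
Sxy = Σxy − (Σx)(Σy)/n = 3469.94 − 3288.982857 = 180.957143
b = Sxy/Sxx = 180.957143/5112.868571 = 0.035392
a = ȳ − b·x̄ = 4.228571 − 0.035392·111.114286 = 0.295960

0.2960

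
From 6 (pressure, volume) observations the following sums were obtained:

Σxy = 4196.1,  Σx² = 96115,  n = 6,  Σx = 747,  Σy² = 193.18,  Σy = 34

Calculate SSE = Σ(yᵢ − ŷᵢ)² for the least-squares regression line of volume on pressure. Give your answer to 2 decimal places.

0.08

Sxx = Σx² − (Σx)²/n = 96115 − 93001.5 = 3113.5
Sxy = Σxy − (Σx)(Σy)/n = 4196.1 − 4233 = -36.9
Syy = Σy² − (Σy)²/n = 193.18 − 192.666667 = 0.513333
b = Sxy/Sxx = -36.9/3113.5 = -0.011852
SSE = Syy − b·Sxy = 0.513333 − (-0.011852)·(-36.9) = 0.076009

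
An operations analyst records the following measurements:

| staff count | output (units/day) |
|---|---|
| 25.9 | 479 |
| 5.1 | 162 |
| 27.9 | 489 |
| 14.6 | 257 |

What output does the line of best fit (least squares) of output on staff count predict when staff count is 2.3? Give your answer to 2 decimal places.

n = 4, Σx = 73.5, Σy = 1387, Σxy = 30627.6, Σx² = 1688.39
Sxx = Σx² − (Σx)²/n = 1688.39 − 1350.5625 = 337.8275
Sxy = Σxy − (Σx)(Σy)/n = 30627.6 − 25486.125 = 5141.475
b = Sxy/Sxx = 5141.475/337.8275 = 15.219232
a = ȳ − b·x̄ = 346.75 − 15.219232·18.375 = 67.096617
ŷ(2.3) = a + b·2.3 = 67.096617 + 15.219232·2.3 = 102.100850

102.10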